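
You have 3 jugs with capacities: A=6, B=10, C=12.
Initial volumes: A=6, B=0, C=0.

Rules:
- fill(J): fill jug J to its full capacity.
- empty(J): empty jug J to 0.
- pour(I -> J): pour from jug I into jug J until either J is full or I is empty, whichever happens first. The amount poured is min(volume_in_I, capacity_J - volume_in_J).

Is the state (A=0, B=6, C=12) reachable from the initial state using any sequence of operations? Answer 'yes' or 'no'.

BFS from (A=6, B=0, C=0):
  1. fill(C) -> (A=6 B=0 C=12)
  2. pour(A -> B) -> (A=0 B=6 C=12)
Target reached → yes.

Answer: yes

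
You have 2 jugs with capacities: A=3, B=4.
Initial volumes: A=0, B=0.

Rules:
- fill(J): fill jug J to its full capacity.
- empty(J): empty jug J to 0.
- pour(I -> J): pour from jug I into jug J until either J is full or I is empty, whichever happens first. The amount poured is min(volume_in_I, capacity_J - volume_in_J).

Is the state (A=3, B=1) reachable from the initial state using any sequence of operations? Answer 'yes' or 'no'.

BFS from (A=0, B=0):
  1. fill(B) -> (A=0 B=4)
  2. pour(B -> A) -> (A=3 B=1)
Target reached → yes.

Answer: yes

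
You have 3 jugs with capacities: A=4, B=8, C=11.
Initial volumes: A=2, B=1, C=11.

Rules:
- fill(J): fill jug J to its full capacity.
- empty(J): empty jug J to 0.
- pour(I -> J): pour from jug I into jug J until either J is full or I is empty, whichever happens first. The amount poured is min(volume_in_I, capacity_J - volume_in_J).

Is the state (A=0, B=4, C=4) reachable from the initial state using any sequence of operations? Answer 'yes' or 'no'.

BFS from (A=2, B=1, C=11):
  1. fill(A) -> (A=4 B=1 C=11)
  2. pour(C -> B) -> (A=4 B=8 C=4)
  3. empty(B) -> (A=4 B=0 C=4)
  4. pour(A -> B) -> (A=0 B=4 C=4)
Target reached → yes.

Answer: yes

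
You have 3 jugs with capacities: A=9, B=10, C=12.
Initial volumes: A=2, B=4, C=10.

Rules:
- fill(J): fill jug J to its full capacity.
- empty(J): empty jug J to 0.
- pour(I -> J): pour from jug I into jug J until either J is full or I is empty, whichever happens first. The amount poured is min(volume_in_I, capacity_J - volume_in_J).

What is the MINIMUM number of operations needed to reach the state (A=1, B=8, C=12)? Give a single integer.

Answer: 5

Derivation:
BFS from (A=2, B=4, C=10). One shortest path:
  1. empty(B) -> (A=2 B=0 C=10)
  2. pour(A -> B) -> (A=0 B=2 C=10)
  3. fill(A) -> (A=9 B=2 C=10)
  4. pour(A -> B) -> (A=1 B=10 C=10)
  5. pour(B -> C) -> (A=1 B=8 C=12)
Reached target in 5 moves.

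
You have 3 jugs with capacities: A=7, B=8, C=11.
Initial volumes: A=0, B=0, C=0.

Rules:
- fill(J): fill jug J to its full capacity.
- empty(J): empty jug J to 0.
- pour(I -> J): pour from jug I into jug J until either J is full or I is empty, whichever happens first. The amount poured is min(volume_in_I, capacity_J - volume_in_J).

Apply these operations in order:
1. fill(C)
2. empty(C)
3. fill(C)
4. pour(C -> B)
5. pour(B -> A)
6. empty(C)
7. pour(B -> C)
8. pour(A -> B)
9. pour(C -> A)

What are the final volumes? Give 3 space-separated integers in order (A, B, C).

Answer: 1 7 0

Derivation:
Step 1: fill(C) -> (A=0 B=0 C=11)
Step 2: empty(C) -> (A=0 B=0 C=0)
Step 3: fill(C) -> (A=0 B=0 C=11)
Step 4: pour(C -> B) -> (A=0 B=8 C=3)
Step 5: pour(B -> A) -> (A=7 B=1 C=3)
Step 6: empty(C) -> (A=7 B=1 C=0)
Step 7: pour(B -> C) -> (A=7 B=0 C=1)
Step 8: pour(A -> B) -> (A=0 B=7 C=1)
Step 9: pour(C -> A) -> (A=1 B=7 C=0)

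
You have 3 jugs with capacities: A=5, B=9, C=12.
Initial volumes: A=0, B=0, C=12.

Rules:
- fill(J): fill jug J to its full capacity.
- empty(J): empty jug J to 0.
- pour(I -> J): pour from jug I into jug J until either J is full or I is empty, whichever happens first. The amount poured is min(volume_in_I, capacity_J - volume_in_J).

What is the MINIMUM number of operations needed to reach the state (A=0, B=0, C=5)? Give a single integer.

BFS from (A=0, B=0, C=12). One shortest path:
  1. fill(A) -> (A=5 B=0 C=12)
  2. empty(C) -> (A=5 B=0 C=0)
  3. pour(A -> C) -> (A=0 B=0 C=5)
Reached target in 3 moves.

Answer: 3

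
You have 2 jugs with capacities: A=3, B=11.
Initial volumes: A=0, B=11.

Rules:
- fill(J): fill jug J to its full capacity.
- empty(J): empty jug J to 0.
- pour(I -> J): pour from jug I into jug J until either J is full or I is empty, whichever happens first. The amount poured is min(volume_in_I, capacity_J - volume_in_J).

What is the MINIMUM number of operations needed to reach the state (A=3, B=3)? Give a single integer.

BFS from (A=0, B=11). One shortest path:
  1. fill(A) -> (A=3 B=11)
  2. empty(B) -> (A=3 B=0)
  3. pour(A -> B) -> (A=0 B=3)
  4. fill(A) -> (A=3 B=3)
Reached target in 4 moves.

Answer: 4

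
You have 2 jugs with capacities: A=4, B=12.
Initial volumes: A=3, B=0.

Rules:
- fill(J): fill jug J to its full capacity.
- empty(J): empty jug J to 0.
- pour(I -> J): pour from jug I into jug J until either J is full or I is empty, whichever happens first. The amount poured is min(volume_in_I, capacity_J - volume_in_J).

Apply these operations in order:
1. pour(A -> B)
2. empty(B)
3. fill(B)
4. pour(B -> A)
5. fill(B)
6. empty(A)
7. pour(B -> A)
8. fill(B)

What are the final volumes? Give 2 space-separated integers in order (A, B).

Answer: 4 12

Derivation:
Step 1: pour(A -> B) -> (A=0 B=3)
Step 2: empty(B) -> (A=0 B=0)
Step 3: fill(B) -> (A=0 B=12)
Step 4: pour(B -> A) -> (A=4 B=8)
Step 5: fill(B) -> (A=4 B=12)
Step 6: empty(A) -> (A=0 B=12)
Step 7: pour(B -> A) -> (A=4 B=8)
Step 8: fill(B) -> (A=4 B=12)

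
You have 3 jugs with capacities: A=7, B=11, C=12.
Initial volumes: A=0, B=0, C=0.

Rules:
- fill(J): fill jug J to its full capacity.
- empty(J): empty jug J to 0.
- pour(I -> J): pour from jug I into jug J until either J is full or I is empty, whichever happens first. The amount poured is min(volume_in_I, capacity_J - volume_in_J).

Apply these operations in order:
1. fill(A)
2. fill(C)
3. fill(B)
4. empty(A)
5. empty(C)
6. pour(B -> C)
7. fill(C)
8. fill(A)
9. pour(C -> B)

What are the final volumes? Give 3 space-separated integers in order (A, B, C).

Answer: 7 11 1

Derivation:
Step 1: fill(A) -> (A=7 B=0 C=0)
Step 2: fill(C) -> (A=7 B=0 C=12)
Step 3: fill(B) -> (A=7 B=11 C=12)
Step 4: empty(A) -> (A=0 B=11 C=12)
Step 5: empty(C) -> (A=0 B=11 C=0)
Step 6: pour(B -> C) -> (A=0 B=0 C=11)
Step 7: fill(C) -> (A=0 B=0 C=12)
Step 8: fill(A) -> (A=7 B=0 C=12)
Step 9: pour(C -> B) -> (A=7 B=11 C=1)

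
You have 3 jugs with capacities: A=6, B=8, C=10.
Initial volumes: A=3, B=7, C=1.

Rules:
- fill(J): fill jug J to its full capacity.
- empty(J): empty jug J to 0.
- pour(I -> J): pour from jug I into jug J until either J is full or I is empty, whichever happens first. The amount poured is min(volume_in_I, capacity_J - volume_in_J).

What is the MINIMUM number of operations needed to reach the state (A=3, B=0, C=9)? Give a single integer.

BFS from (A=3, B=7, C=1). One shortest path:
  1. fill(B) -> (A=3 B=8 C=1)
  2. pour(B -> C) -> (A=3 B=0 C=9)
Reached target in 2 moves.

Answer: 2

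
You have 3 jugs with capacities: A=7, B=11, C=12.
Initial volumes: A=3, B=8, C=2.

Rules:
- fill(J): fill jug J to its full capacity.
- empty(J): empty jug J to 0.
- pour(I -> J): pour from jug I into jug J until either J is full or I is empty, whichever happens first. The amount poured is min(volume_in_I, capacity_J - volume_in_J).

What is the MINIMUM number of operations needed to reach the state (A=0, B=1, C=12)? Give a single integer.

BFS from (A=3, B=8, C=2). One shortest path:
  1. pour(A -> B) -> (A=0 B=11 C=2)
  2. pour(B -> C) -> (A=0 B=1 C=12)
Reached target in 2 moves.

Answer: 2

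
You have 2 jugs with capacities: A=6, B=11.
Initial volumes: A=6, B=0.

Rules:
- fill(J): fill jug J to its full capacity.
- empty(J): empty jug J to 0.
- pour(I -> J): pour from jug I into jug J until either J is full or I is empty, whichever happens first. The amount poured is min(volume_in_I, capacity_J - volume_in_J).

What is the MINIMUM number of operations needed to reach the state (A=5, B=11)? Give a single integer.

Answer: 6

Derivation:
BFS from (A=6, B=0). One shortest path:
  1. empty(A) -> (A=0 B=0)
  2. fill(B) -> (A=0 B=11)
  3. pour(B -> A) -> (A=6 B=5)
  4. empty(A) -> (A=0 B=5)
  5. pour(B -> A) -> (A=5 B=0)
  6. fill(B) -> (A=5 B=11)
Reached target in 6 moves.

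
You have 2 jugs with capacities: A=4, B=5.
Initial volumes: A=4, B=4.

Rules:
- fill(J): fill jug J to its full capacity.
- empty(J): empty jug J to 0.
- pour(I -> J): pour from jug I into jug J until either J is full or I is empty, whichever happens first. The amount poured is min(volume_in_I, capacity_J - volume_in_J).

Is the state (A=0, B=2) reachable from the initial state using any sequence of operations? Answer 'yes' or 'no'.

BFS from (A=4, B=4):
  1. pour(A -> B) -> (A=3 B=5)
  2. empty(B) -> (A=3 B=0)
  3. pour(A -> B) -> (A=0 B=3)
  4. fill(A) -> (A=4 B=3)
  5. pour(A -> B) -> (A=2 B=5)
  6. empty(B) -> (A=2 B=0)
  7. pour(A -> B) -> (A=0 B=2)
Target reached → yes.

Answer: yes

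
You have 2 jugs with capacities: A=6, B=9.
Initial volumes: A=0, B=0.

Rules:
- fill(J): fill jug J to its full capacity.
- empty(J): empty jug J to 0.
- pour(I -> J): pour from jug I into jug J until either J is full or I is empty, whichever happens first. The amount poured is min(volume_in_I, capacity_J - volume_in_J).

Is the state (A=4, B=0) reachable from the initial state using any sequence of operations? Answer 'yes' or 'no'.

Answer: no

Derivation:
BFS explored all 10 reachable states.
Reachable set includes: (0,0), (0,3), (0,6), (0,9), (3,0), (3,9), (6,0), (6,3), (6,6), (6,9)
Target (A=4, B=0) not in reachable set → no.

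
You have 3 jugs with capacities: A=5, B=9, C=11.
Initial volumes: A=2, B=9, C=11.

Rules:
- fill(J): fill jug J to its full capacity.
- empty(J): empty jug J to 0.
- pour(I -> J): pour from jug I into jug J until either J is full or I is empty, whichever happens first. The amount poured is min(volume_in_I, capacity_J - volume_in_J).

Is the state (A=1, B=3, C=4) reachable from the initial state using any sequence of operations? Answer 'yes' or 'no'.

BFS explored all 400 reachable states.
Reachable set includes: (0,0,0), (0,0,1), (0,0,2), (0,0,3), (0,0,4), (0,0,5), (0,0,6), (0,0,7), (0,0,8), (0,0,9), (0,0,10), (0,0,11) ...
Target (A=1, B=3, C=4) not in reachable set → no.

Answer: no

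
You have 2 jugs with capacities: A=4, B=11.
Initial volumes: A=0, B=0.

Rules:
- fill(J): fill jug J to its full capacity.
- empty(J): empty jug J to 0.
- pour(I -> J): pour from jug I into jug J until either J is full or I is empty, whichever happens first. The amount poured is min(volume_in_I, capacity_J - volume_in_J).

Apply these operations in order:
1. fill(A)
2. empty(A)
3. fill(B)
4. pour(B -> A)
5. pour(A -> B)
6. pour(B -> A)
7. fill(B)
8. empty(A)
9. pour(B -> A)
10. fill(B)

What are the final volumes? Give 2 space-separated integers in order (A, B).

Step 1: fill(A) -> (A=4 B=0)
Step 2: empty(A) -> (A=0 B=0)
Step 3: fill(B) -> (A=0 B=11)
Step 4: pour(B -> A) -> (A=4 B=7)
Step 5: pour(A -> B) -> (A=0 B=11)
Step 6: pour(B -> A) -> (A=4 B=7)
Step 7: fill(B) -> (A=4 B=11)
Step 8: empty(A) -> (A=0 B=11)
Step 9: pour(B -> A) -> (A=4 B=7)
Step 10: fill(B) -> (A=4 B=11)

Answer: 4 11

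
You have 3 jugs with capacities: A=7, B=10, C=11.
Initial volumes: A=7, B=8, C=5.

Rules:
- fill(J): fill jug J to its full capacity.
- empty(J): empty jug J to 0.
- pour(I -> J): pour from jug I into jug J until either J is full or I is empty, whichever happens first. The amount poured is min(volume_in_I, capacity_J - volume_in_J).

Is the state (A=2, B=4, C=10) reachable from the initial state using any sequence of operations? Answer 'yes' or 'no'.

Answer: no

Derivation:
BFS explored all 516 reachable states.
Reachable set includes: (0,0,0), (0,0,1), (0,0,2), (0,0,3), (0,0,4), (0,0,5), (0,0,6), (0,0,7), (0,0,8), (0,0,9), (0,0,10), (0,0,11) ...
Target (A=2, B=4, C=10) not in reachable set → no.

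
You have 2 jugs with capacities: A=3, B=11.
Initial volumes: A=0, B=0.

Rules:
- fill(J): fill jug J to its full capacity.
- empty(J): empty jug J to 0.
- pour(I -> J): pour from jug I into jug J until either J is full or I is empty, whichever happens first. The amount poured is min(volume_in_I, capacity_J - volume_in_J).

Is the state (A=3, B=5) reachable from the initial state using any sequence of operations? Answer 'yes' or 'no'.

Answer: yes

Derivation:
BFS from (A=0, B=0):
  1. fill(B) -> (A=0 B=11)
  2. pour(B -> A) -> (A=3 B=8)
  3. empty(A) -> (A=0 B=8)
  4. pour(B -> A) -> (A=3 B=5)
Target reached → yes.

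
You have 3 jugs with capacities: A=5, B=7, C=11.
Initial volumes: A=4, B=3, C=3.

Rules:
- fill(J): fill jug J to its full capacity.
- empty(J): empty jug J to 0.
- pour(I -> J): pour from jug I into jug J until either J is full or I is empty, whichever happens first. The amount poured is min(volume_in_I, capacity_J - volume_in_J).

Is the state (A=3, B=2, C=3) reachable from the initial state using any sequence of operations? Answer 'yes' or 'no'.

Answer: no

Derivation:
BFS explored all 337 reachable states.
Reachable set includes: (0,0,0), (0,0,1), (0,0,2), (0,0,3), (0,0,4), (0,0,5), (0,0,6), (0,0,7), (0,0,8), (0,0,9), (0,0,10), (0,0,11) ...
Target (A=3, B=2, C=3) not in reachable set → no.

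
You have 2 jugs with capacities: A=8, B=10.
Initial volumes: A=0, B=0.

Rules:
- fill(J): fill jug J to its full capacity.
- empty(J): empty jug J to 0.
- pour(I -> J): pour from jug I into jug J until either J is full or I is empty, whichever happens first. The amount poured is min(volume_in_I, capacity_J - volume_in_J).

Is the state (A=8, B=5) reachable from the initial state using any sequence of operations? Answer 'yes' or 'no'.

BFS explored all 18 reachable states.
Reachable set includes: (0,0), (0,2), (0,4), (0,6), (0,8), (0,10), (2,0), (2,10), (4,0), (4,10), (6,0), (6,10) ...
Target (A=8, B=5) not in reachable set → no.

Answer: no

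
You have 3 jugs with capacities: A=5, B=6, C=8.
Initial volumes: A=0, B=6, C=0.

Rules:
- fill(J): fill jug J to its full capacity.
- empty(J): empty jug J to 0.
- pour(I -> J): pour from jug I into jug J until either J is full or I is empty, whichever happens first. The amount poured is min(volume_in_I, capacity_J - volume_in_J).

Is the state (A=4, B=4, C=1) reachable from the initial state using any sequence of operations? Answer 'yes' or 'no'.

Answer: no

Derivation:
BFS explored all 238 reachable states.
Reachable set includes: (0,0,0), (0,0,1), (0,0,2), (0,0,3), (0,0,4), (0,0,5), (0,0,6), (0,0,7), (0,0,8), (0,1,0), (0,1,1), (0,1,2) ...
Target (A=4, B=4, C=1) not in reachable set → no.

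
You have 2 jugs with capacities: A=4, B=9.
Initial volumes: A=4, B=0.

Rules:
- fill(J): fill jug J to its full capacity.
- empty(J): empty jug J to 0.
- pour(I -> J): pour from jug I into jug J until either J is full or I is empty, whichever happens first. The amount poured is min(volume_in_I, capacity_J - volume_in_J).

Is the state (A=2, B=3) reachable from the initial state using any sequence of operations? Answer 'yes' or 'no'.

Answer: no

Derivation:
BFS explored all 26 reachable states.
Reachable set includes: (0,0), (0,1), (0,2), (0,3), (0,4), (0,5), (0,6), (0,7), (0,8), (0,9), (1,0), (1,9) ...
Target (A=2, B=3) not in reachable set → no.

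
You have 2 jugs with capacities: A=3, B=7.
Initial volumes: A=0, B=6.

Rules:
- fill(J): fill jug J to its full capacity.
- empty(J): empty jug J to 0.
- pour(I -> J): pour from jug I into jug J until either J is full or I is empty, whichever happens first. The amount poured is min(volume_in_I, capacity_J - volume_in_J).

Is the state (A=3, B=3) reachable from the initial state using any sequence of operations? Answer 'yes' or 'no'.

Answer: yes

Derivation:
BFS from (A=0, B=6):
  1. pour(B -> A) -> (A=3 B=3)
Target reached → yes.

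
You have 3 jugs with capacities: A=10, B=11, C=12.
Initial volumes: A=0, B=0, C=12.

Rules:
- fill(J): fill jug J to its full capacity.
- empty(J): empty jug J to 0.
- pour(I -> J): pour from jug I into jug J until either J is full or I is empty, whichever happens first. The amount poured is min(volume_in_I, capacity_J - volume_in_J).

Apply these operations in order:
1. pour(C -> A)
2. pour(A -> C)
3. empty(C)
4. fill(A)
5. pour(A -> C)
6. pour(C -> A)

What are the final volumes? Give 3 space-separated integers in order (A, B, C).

Step 1: pour(C -> A) -> (A=10 B=0 C=2)
Step 2: pour(A -> C) -> (A=0 B=0 C=12)
Step 3: empty(C) -> (A=0 B=0 C=0)
Step 4: fill(A) -> (A=10 B=0 C=0)
Step 5: pour(A -> C) -> (A=0 B=0 C=10)
Step 6: pour(C -> A) -> (A=10 B=0 C=0)

Answer: 10 0 0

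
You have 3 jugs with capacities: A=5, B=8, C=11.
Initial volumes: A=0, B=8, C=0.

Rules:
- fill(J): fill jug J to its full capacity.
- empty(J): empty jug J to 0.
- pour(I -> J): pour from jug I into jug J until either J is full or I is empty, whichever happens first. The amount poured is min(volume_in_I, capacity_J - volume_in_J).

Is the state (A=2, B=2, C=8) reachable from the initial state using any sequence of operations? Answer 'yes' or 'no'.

BFS explored all 368 reachable states.
Reachable set includes: (0,0,0), (0,0,1), (0,0,2), (0,0,3), (0,0,4), (0,0,5), (0,0,6), (0,0,7), (0,0,8), (0,0,9), (0,0,10), (0,0,11) ...
Target (A=2, B=2, C=8) not in reachable set → no.

Answer: no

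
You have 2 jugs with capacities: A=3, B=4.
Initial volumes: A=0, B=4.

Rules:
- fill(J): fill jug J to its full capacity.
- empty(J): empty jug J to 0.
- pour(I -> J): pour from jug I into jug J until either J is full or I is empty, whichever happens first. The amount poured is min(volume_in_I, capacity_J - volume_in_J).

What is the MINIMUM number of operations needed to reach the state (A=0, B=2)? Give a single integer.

Answer: 6

Derivation:
BFS from (A=0, B=4). One shortest path:
  1. pour(B -> A) -> (A=3 B=1)
  2. empty(A) -> (A=0 B=1)
  3. pour(B -> A) -> (A=1 B=0)
  4. fill(B) -> (A=1 B=4)
  5. pour(B -> A) -> (A=3 B=2)
  6. empty(A) -> (A=0 B=2)
Reached target in 6 moves.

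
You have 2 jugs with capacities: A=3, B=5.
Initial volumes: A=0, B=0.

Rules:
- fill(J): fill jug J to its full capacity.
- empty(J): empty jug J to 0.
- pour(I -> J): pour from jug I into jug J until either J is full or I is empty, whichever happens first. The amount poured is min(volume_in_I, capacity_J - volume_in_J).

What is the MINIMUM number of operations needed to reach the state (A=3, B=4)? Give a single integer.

Answer: 6

Derivation:
BFS from (A=0, B=0). One shortest path:
  1. fill(B) -> (A=0 B=5)
  2. pour(B -> A) -> (A=3 B=2)
  3. empty(A) -> (A=0 B=2)
  4. pour(B -> A) -> (A=2 B=0)
  5. fill(B) -> (A=2 B=5)
  6. pour(B -> A) -> (A=3 B=4)
Reached target in 6 moves.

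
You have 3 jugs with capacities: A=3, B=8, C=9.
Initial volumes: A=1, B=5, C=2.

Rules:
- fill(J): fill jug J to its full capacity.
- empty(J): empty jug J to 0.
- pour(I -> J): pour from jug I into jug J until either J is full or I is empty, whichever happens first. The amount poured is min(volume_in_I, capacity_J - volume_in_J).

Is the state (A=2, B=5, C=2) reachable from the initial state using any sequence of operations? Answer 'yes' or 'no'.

BFS explored all 249 reachable states.
Reachable set includes: (0,0,0), (0,0,1), (0,0,2), (0,0,3), (0,0,4), (0,0,5), (0,0,6), (0,0,7), (0,0,8), (0,0,9), (0,1,0), (0,1,1) ...
Target (A=2, B=5, C=2) not in reachable set → no.

Answer: no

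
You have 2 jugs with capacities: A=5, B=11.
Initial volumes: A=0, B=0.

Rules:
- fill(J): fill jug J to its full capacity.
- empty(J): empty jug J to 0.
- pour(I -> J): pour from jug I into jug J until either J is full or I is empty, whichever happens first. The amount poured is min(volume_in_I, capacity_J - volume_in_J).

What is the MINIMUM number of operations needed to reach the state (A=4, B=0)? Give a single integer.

BFS from (A=0, B=0). One shortest path:
  1. fill(A) -> (A=5 B=0)
  2. pour(A -> B) -> (A=0 B=5)
  3. fill(A) -> (A=5 B=5)
  4. pour(A -> B) -> (A=0 B=10)
  5. fill(A) -> (A=5 B=10)
  6. pour(A -> B) -> (A=4 B=11)
  7. empty(B) -> (A=4 B=0)
Reached target in 7 moves.

Answer: 7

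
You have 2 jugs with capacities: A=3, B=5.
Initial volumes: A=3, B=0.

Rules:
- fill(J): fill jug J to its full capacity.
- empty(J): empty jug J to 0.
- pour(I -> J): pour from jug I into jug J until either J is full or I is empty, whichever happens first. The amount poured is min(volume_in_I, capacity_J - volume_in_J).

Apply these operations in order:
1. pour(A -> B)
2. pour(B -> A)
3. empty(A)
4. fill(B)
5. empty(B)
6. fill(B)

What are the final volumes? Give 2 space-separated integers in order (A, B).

Answer: 0 5

Derivation:
Step 1: pour(A -> B) -> (A=0 B=3)
Step 2: pour(B -> A) -> (A=3 B=0)
Step 3: empty(A) -> (A=0 B=0)
Step 4: fill(B) -> (A=0 B=5)
Step 5: empty(B) -> (A=0 B=0)
Step 6: fill(B) -> (A=0 B=5)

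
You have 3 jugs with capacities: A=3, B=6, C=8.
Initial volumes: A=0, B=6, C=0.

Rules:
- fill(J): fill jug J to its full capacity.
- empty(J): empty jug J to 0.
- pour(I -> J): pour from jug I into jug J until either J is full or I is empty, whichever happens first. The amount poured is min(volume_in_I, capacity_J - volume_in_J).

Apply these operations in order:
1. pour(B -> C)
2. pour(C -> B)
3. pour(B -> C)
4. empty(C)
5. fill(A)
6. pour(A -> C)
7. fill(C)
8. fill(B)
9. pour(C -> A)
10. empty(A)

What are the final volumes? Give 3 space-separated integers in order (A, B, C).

Step 1: pour(B -> C) -> (A=0 B=0 C=6)
Step 2: pour(C -> B) -> (A=0 B=6 C=0)
Step 3: pour(B -> C) -> (A=0 B=0 C=6)
Step 4: empty(C) -> (A=0 B=0 C=0)
Step 5: fill(A) -> (A=3 B=0 C=0)
Step 6: pour(A -> C) -> (A=0 B=0 C=3)
Step 7: fill(C) -> (A=0 B=0 C=8)
Step 8: fill(B) -> (A=0 B=6 C=8)
Step 9: pour(C -> A) -> (A=3 B=6 C=5)
Step 10: empty(A) -> (A=0 B=6 C=5)

Answer: 0 6 5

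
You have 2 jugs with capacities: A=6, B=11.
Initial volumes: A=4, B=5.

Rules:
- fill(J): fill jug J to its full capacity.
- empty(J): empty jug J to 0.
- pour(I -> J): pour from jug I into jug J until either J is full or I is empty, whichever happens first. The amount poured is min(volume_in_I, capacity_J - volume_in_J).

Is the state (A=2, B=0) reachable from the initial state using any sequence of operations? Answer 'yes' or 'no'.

BFS from (A=4, B=5):
  1. pour(B -> A) -> (A=6 B=3)
  2. empty(A) -> (A=0 B=3)
  3. pour(B -> A) -> (A=3 B=0)
  4. fill(B) -> (A=3 B=11)
  5. pour(B -> A) -> (A=6 B=8)
  6. empty(A) -> (A=0 B=8)
  7. pour(B -> A) -> (A=6 B=2)
  8. empty(A) -> (A=0 B=2)
  9. pour(B -> A) -> (A=2 B=0)
Target reached → yes.

Answer: yes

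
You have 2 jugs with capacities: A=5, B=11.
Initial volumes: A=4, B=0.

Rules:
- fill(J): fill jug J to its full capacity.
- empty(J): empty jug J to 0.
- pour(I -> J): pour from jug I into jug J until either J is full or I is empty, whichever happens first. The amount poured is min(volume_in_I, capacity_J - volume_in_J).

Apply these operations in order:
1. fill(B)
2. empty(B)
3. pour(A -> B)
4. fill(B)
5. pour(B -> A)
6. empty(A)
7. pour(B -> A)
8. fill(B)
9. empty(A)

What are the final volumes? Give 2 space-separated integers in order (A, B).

Step 1: fill(B) -> (A=4 B=11)
Step 2: empty(B) -> (A=4 B=0)
Step 3: pour(A -> B) -> (A=0 B=4)
Step 4: fill(B) -> (A=0 B=11)
Step 5: pour(B -> A) -> (A=5 B=6)
Step 6: empty(A) -> (A=0 B=6)
Step 7: pour(B -> A) -> (A=5 B=1)
Step 8: fill(B) -> (A=5 B=11)
Step 9: empty(A) -> (A=0 B=11)

Answer: 0 11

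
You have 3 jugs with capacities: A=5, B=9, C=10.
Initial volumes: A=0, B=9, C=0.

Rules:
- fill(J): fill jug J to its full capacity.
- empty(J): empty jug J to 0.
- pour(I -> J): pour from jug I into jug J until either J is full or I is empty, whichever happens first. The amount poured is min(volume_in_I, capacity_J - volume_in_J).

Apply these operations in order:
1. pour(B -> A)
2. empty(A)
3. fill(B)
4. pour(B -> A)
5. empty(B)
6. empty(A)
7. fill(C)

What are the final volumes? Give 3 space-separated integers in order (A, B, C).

Answer: 0 0 10

Derivation:
Step 1: pour(B -> A) -> (A=5 B=4 C=0)
Step 2: empty(A) -> (A=0 B=4 C=0)
Step 3: fill(B) -> (A=0 B=9 C=0)
Step 4: pour(B -> A) -> (A=5 B=4 C=0)
Step 5: empty(B) -> (A=5 B=0 C=0)
Step 6: empty(A) -> (A=0 B=0 C=0)
Step 7: fill(C) -> (A=0 B=0 C=10)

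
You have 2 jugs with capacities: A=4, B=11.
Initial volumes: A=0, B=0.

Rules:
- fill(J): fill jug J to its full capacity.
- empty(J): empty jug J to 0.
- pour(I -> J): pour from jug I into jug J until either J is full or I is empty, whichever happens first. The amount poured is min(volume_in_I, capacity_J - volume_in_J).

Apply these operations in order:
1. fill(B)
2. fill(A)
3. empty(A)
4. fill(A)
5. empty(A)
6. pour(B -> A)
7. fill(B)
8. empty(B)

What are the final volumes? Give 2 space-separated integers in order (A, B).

Step 1: fill(B) -> (A=0 B=11)
Step 2: fill(A) -> (A=4 B=11)
Step 3: empty(A) -> (A=0 B=11)
Step 4: fill(A) -> (A=4 B=11)
Step 5: empty(A) -> (A=0 B=11)
Step 6: pour(B -> A) -> (A=4 B=7)
Step 7: fill(B) -> (A=4 B=11)
Step 8: empty(B) -> (A=4 B=0)

Answer: 4 0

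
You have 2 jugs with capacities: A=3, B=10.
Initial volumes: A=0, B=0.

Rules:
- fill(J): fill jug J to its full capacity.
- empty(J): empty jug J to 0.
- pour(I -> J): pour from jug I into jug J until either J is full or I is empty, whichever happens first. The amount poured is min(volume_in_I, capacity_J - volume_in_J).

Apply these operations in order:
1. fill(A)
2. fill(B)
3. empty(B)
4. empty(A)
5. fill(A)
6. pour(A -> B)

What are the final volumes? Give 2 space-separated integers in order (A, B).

Answer: 0 3

Derivation:
Step 1: fill(A) -> (A=3 B=0)
Step 2: fill(B) -> (A=3 B=10)
Step 3: empty(B) -> (A=3 B=0)
Step 4: empty(A) -> (A=0 B=0)
Step 5: fill(A) -> (A=3 B=0)
Step 6: pour(A -> B) -> (A=0 B=3)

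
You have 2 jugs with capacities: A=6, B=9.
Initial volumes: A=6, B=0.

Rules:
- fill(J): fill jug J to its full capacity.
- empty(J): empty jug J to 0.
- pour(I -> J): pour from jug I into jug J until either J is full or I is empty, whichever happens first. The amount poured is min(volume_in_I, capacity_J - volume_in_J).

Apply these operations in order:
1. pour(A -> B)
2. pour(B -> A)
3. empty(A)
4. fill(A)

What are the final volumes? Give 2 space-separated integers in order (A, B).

Answer: 6 0

Derivation:
Step 1: pour(A -> B) -> (A=0 B=6)
Step 2: pour(B -> A) -> (A=6 B=0)
Step 3: empty(A) -> (A=0 B=0)
Step 4: fill(A) -> (A=6 B=0)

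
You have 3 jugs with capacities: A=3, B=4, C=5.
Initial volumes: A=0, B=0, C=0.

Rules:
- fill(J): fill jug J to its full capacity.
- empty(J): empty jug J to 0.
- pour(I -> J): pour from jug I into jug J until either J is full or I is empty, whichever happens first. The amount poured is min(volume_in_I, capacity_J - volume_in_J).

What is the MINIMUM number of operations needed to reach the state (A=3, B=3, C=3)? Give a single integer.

BFS from (A=0, B=0, C=0). One shortest path:
  1. fill(A) -> (A=3 B=0 C=0)
  2. pour(A -> B) -> (A=0 B=3 C=0)
  3. fill(A) -> (A=3 B=3 C=0)
  4. pour(A -> C) -> (A=0 B=3 C=3)
  5. fill(A) -> (A=3 B=3 C=3)
Reached target in 5 moves.

Answer: 5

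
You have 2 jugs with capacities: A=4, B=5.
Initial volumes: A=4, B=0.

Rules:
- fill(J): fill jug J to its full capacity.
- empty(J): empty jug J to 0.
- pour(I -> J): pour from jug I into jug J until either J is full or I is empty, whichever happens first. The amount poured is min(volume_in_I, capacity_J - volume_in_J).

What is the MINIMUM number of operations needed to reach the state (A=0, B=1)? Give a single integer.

Answer: 4

Derivation:
BFS from (A=4, B=0). One shortest path:
  1. empty(A) -> (A=0 B=0)
  2. fill(B) -> (A=0 B=5)
  3. pour(B -> A) -> (A=4 B=1)
  4. empty(A) -> (A=0 B=1)
Reached target in 4 moves.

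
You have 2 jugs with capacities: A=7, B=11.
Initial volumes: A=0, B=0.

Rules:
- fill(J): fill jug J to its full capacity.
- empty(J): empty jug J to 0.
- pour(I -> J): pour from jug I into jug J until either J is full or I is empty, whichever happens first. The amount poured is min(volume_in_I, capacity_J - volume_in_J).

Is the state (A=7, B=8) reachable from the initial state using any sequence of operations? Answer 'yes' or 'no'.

BFS from (A=0, B=0):
  1. fill(B) -> (A=0 B=11)
  2. pour(B -> A) -> (A=7 B=4)
  3. empty(A) -> (A=0 B=4)
  4. pour(B -> A) -> (A=4 B=0)
  5. fill(B) -> (A=4 B=11)
  6. pour(B -> A) -> (A=7 B=8)
Target reached → yes.

Answer: yes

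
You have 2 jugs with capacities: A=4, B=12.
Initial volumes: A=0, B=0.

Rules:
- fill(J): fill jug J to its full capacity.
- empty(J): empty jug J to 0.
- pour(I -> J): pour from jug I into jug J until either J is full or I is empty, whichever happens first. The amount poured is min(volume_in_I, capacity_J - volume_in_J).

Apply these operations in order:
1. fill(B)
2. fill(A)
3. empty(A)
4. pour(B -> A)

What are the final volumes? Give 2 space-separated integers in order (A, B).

Step 1: fill(B) -> (A=0 B=12)
Step 2: fill(A) -> (A=4 B=12)
Step 3: empty(A) -> (A=0 B=12)
Step 4: pour(B -> A) -> (A=4 B=8)

Answer: 4 8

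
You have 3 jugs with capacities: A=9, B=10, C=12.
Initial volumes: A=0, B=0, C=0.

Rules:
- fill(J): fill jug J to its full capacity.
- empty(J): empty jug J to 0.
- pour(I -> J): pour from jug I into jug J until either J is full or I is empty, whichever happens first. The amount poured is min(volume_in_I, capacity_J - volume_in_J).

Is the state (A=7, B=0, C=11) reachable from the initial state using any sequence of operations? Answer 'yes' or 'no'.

Answer: yes

Derivation:
BFS from (A=0, B=0, C=0):
  1. fill(A) -> (A=9 B=0 C=0)
  2. fill(B) -> (A=9 B=10 C=0)
  3. pour(B -> C) -> (A=9 B=0 C=10)
  4. pour(A -> B) -> (A=0 B=9 C=10)
  5. fill(A) -> (A=9 B=9 C=10)
  6. pour(A -> C) -> (A=7 B=9 C=12)
  7. pour(C -> B) -> (A=7 B=10 C=11)
  8. empty(B) -> (A=7 B=0 C=11)
Target reached → yes.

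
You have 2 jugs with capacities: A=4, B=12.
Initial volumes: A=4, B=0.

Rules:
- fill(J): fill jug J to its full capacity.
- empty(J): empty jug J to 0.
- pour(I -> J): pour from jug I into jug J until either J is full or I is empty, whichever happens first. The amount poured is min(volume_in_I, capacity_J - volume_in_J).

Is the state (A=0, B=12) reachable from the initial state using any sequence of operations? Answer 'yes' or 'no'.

Answer: yes

Derivation:
BFS from (A=4, B=0):
  1. empty(A) -> (A=0 B=0)
  2. fill(B) -> (A=0 B=12)
Target reached → yes.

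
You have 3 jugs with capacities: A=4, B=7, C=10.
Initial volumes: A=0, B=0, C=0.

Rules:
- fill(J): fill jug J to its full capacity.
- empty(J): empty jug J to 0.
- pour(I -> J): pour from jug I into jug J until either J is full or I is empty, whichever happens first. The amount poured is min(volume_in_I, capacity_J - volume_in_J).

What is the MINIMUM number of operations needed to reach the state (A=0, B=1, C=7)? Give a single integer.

BFS from (A=0, B=0, C=0). One shortest path:
  1. fill(A) -> (A=4 B=0 C=0)
  2. pour(A -> B) -> (A=0 B=4 C=0)
  3. fill(A) -> (A=4 B=4 C=0)
  4. pour(A -> B) -> (A=1 B=7 C=0)
  5. pour(B -> C) -> (A=1 B=0 C=7)
  6. pour(A -> B) -> (A=0 B=1 C=7)
Reached target in 6 moves.

Answer: 6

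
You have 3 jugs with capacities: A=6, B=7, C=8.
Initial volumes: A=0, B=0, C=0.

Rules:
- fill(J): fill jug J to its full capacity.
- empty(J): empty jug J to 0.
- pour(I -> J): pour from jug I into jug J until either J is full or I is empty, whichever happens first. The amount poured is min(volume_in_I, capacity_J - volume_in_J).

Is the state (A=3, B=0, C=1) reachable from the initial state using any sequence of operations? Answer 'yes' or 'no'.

Answer: yes

Derivation:
BFS from (A=0, B=0, C=0):
  1. fill(A) -> (A=6 B=0 C=0)
  2. pour(A -> B) -> (A=0 B=6 C=0)
  3. fill(A) -> (A=6 B=6 C=0)
  4. pour(A -> B) -> (A=5 B=7 C=0)
  5. pour(A -> C) -> (A=0 B=7 C=5)
  6. pour(B -> A) -> (A=6 B=1 C=5)
  7. pour(A -> C) -> (A=3 B=1 C=8)
  8. empty(C) -> (A=3 B=1 C=0)
  9. pour(B -> C) -> (A=3 B=0 C=1)
Target reached → yes.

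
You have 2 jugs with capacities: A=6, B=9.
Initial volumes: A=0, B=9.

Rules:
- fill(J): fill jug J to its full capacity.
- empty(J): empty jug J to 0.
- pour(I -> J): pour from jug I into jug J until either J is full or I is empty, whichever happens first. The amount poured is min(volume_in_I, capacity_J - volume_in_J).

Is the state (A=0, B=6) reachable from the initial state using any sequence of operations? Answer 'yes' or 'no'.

Answer: yes

Derivation:
BFS from (A=0, B=9):
  1. fill(A) -> (A=6 B=9)
  2. empty(B) -> (A=6 B=0)
  3. pour(A -> B) -> (A=0 B=6)
Target reached → yes.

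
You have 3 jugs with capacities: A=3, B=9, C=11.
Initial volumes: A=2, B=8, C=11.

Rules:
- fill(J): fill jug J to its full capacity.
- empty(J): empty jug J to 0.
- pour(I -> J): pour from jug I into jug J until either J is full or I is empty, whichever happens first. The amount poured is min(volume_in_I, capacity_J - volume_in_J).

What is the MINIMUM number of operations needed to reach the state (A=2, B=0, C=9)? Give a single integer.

BFS from (A=2, B=8, C=11). One shortest path:
  1. fill(B) -> (A=2 B=9 C=11)
  2. empty(C) -> (A=2 B=9 C=0)
  3. pour(B -> C) -> (A=2 B=0 C=9)
Reached target in 3 moves.

Answer: 3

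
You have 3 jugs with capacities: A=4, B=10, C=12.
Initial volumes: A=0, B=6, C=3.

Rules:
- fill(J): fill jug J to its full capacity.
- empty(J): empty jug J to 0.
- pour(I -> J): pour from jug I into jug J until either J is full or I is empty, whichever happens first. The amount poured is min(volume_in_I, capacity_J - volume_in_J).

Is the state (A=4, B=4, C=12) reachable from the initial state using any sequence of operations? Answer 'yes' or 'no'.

BFS from (A=0, B=6, C=3):
  1. fill(A) -> (A=4 B=6 C=3)
  2. empty(B) -> (A=4 B=0 C=3)
  3. fill(C) -> (A=4 B=0 C=12)
  4. pour(A -> B) -> (A=0 B=4 C=12)
  5. fill(A) -> (A=4 B=4 C=12)
Target reached → yes.

Answer: yes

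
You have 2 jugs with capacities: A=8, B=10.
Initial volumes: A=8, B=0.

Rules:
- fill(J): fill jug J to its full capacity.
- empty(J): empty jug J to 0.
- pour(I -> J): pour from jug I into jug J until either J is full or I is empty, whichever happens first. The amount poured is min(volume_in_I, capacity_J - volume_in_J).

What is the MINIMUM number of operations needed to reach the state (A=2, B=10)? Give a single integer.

BFS from (A=8, B=0). One shortest path:
  1. empty(A) -> (A=0 B=0)
  2. fill(B) -> (A=0 B=10)
  3. pour(B -> A) -> (A=8 B=2)
  4. empty(A) -> (A=0 B=2)
  5. pour(B -> A) -> (A=2 B=0)
  6. fill(B) -> (A=2 B=10)
Reached target in 6 moves.

Answer: 6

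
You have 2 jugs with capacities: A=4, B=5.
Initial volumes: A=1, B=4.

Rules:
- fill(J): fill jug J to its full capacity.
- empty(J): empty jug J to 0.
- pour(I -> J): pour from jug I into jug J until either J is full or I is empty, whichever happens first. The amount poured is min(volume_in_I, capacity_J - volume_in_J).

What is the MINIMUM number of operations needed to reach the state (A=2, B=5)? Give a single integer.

BFS from (A=1, B=4). One shortest path:
  1. fill(B) -> (A=1 B=5)
  2. pour(B -> A) -> (A=4 B=2)
  3. empty(A) -> (A=0 B=2)
  4. pour(B -> A) -> (A=2 B=0)
  5. fill(B) -> (A=2 B=5)
Reached target in 5 moves.

Answer: 5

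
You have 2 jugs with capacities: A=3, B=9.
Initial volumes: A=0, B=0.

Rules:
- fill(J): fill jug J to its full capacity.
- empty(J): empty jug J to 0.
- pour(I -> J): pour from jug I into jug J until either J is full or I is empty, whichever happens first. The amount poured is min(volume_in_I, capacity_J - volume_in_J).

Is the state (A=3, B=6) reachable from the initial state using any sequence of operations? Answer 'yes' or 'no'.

BFS from (A=0, B=0):
  1. fill(B) -> (A=0 B=9)
  2. pour(B -> A) -> (A=3 B=6)
Target reached → yes.

Answer: yes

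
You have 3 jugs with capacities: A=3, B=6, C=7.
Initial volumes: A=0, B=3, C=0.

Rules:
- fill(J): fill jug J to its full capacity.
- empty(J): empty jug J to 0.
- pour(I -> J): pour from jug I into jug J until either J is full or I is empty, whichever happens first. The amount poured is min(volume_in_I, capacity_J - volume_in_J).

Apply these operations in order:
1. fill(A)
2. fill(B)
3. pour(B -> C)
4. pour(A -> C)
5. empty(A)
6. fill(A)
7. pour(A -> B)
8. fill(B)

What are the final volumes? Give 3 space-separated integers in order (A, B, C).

Answer: 0 6 7

Derivation:
Step 1: fill(A) -> (A=3 B=3 C=0)
Step 2: fill(B) -> (A=3 B=6 C=0)
Step 3: pour(B -> C) -> (A=3 B=0 C=6)
Step 4: pour(A -> C) -> (A=2 B=0 C=7)
Step 5: empty(A) -> (A=0 B=0 C=7)
Step 6: fill(A) -> (A=3 B=0 C=7)
Step 7: pour(A -> B) -> (A=0 B=3 C=7)
Step 8: fill(B) -> (A=0 B=6 C=7)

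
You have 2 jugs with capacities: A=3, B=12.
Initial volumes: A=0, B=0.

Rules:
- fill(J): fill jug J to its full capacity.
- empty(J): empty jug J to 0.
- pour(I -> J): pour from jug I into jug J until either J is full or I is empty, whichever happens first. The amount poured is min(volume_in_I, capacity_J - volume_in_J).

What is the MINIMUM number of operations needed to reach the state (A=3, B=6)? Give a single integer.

BFS from (A=0, B=0). One shortest path:
  1. fill(B) -> (A=0 B=12)
  2. pour(B -> A) -> (A=3 B=9)
  3. empty(A) -> (A=0 B=9)
  4. pour(B -> A) -> (A=3 B=6)
Reached target in 4 moves.

Answer: 4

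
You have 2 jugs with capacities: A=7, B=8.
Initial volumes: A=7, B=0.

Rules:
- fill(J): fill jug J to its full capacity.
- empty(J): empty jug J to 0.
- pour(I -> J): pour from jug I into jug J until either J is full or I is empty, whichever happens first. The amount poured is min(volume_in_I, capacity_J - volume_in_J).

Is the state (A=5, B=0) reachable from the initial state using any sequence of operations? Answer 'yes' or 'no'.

BFS from (A=7, B=0):
  1. pour(A -> B) -> (A=0 B=7)
  2. fill(A) -> (A=7 B=7)
  3. pour(A -> B) -> (A=6 B=8)
  4. empty(B) -> (A=6 B=0)
  5. pour(A -> B) -> (A=0 B=6)
  6. fill(A) -> (A=7 B=6)
  7. pour(A -> B) -> (A=5 B=8)
  8. empty(B) -> (A=5 B=0)
Target reached → yes.

Answer: yes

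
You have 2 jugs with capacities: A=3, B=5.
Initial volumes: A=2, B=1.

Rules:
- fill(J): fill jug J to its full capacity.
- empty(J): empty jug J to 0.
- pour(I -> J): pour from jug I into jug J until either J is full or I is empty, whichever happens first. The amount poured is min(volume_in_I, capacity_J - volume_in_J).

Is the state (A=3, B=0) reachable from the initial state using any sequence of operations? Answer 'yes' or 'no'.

Answer: yes

Derivation:
BFS from (A=2, B=1):
  1. pour(B -> A) -> (A=3 B=0)
Target reached → yes.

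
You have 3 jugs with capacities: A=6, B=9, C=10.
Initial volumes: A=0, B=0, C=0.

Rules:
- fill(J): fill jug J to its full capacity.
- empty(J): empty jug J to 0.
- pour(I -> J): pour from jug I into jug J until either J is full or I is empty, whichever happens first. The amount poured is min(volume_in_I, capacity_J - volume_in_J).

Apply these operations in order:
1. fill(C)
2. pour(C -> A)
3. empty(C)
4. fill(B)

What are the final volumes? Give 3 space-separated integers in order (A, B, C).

Step 1: fill(C) -> (A=0 B=0 C=10)
Step 2: pour(C -> A) -> (A=6 B=0 C=4)
Step 3: empty(C) -> (A=6 B=0 C=0)
Step 4: fill(B) -> (A=6 B=9 C=0)

Answer: 6 9 0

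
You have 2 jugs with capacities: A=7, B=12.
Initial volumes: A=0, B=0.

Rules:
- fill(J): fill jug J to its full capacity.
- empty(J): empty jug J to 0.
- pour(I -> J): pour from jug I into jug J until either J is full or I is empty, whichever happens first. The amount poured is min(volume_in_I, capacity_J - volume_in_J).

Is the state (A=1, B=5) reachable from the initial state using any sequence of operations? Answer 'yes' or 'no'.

Answer: no

Derivation:
BFS explored all 38 reachable states.
Reachable set includes: (0,0), (0,1), (0,2), (0,3), (0,4), (0,5), (0,6), (0,7), (0,8), (0,9), (0,10), (0,11) ...
Target (A=1, B=5) not in reachable set → no.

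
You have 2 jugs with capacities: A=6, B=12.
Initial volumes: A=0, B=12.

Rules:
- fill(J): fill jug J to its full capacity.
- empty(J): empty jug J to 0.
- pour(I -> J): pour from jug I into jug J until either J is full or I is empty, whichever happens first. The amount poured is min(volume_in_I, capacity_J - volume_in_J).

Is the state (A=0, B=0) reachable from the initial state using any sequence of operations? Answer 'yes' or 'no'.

BFS from (A=0, B=12):
  1. empty(B) -> (A=0 B=0)
Target reached → yes.

Answer: yes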